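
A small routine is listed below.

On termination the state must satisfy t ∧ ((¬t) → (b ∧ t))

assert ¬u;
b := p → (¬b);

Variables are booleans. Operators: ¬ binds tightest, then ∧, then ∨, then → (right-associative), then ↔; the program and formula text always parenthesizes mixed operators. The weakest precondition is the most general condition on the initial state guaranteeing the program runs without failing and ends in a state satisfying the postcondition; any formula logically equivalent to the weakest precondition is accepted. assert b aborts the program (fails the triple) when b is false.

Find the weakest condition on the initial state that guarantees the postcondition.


Working backward. After the program, t ∧ ((¬t) → (b ∧ t)) must hold.
Before b := p → (¬b): t ∧ ((¬t) → ((p → (¬b)) ∧ t))
Before assert ¬u: (¬u) ∧ t ∧ ((¬t) → ((p → (¬b)) ∧ t))
Answer: WP = (¬u) ∧ t ∧ ((¬t) → ((p → (¬b)) ∧ t))


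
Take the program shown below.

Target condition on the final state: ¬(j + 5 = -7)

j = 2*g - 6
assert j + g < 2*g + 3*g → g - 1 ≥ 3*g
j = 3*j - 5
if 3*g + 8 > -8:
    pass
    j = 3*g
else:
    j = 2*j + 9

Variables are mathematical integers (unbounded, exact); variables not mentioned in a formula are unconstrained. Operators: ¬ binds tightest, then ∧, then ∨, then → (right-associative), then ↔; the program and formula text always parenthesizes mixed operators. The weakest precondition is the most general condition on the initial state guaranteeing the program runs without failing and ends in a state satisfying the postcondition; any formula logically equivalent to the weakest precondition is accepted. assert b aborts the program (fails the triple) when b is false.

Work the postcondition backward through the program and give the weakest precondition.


Working backward. After the program, the postcondition ¬(j + 5 = -7) must hold; in canonical form it is ¬(j = -12).
Then branch requires ¬(3*g = -12); else branch requires ¬(2*j = -21).
Before the if: (3*g > -16 → (¬(3*g = -12))) ∧ ((¬(3*g > -16)) → (¬(2*j = -21)))
Before j := 3*j - 5: (3*g > -16 → (¬(3*g = -12))) ∧ ((¬(3*g > -16)) → (¬(6*j = -11)))
Before assert j + g < 2*g + 3*g → g - 1 ≥ 3*g: (j < 4*g → 2*g ≤ -1) ∧ (3*g > -16 → (¬(3*g = -12))) ∧ ((¬(3*g > -16)) → (¬(6*j = -11)))
Before j := 2*g - 6: (2*g > -6 → 2*g ≤ -1) ∧ (3*g > -16 → (¬(3*g = -12))) ∧ ((¬(3*g > -16)) → (¬(12*g = 25)))
Answer: WP = (2*g > -6 → 2*g ≤ -1) ∧ (3*g > -16 → (¬(3*g = -12))) ∧ ((¬(3*g > -16)) → (¬(12*g = 25)))


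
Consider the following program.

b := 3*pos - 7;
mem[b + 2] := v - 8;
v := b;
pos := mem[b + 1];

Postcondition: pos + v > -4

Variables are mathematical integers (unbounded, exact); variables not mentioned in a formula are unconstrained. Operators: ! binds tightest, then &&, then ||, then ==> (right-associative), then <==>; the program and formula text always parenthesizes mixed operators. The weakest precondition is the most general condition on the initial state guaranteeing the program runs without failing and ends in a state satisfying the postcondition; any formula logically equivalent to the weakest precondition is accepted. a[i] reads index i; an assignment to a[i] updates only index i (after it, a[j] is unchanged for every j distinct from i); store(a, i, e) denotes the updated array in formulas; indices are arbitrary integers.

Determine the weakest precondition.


Working backward. After the program, pos + v > -4 must hold.
Before pos := mem[b + 1]: mem[b + 1] + v > -4
Before v := b: mem[b + 1] + b > -4
Before mem[b + 2] := v - 8: store(mem, b + 2, v - 8)[b + 1] + b > -4
Before b := 3*pos - 7: store(mem, 3*pos - 5, v - 8)[3*pos - 6] + 3*pos > 3
Answer: WP = store(mem, 3*pos - 5, v - 8)[3*pos - 6] + 3*pos > 3


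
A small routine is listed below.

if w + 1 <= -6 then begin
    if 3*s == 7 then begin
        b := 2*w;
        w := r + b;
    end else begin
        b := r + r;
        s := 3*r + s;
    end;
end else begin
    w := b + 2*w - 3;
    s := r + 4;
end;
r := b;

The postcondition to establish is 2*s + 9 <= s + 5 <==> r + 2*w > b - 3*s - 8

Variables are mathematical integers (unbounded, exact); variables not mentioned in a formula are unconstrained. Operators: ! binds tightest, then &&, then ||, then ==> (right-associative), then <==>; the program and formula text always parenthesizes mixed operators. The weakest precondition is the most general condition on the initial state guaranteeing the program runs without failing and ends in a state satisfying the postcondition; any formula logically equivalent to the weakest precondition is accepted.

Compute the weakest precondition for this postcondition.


Working backward. After the program, the postcondition 2*s + 9 <= s + 5 <==> r + 2*w > b - 3*s - 8 must hold; in canonical form it is s <= -4 <==> r + 3*s + 2*w > b - 8.
Before r := b: s <= -4 <==> 3*s + 2*w > -8
Then branch requires (3*s == 7 ==> (s <= -4 <==> 2*r + 3*s + 4*w > -8)) && ((!(3*s == 7)) ==> (3*r + s <= -4 <==> 9*r + 3*s + 2*w > -8)); else branch requires r <= -8 <==> 2*b + 3*r + 4*w > -14.
Before the if: (w <= -7 ==> ((3*s == 7 ==> (s <= -4 <==> 2*r + 3*s + 4*w > -8)) && ((!(3*s == 7)) ==> (3*r + s <= -4 <==> 9*r + 3*s + 2*w > -8)))) && ((!(w <= -7)) ==> (r <= -8 <==> 2*b + 3*r + 4*w > -14))
Answer: WP = (w <= -7 ==> ((3*s == 7 ==> (s <= -4 <==> 2*r + 3*s + 4*w > -8)) && ((!(3*s == 7)) ==> (3*r + s <= -4 <==> 9*r + 3*s + 2*w > -8)))) && ((!(w <= -7)) ==> (r <= -8 <==> 2*b + 3*r + 4*w > -14))


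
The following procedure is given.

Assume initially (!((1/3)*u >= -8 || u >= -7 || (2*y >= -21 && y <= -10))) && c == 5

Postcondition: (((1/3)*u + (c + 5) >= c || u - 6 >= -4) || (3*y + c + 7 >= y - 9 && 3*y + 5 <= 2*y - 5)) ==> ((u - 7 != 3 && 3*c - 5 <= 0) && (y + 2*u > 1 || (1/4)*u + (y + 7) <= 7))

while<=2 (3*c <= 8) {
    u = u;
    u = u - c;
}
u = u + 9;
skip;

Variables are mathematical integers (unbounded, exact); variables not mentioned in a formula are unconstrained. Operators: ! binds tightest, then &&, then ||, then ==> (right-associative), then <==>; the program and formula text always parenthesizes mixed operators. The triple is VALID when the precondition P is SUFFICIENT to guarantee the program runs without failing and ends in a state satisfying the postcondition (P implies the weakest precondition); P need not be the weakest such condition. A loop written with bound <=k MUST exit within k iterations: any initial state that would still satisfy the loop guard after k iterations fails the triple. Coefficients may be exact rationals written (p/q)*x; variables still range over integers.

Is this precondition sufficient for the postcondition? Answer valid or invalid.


Working backward. After the program, the postcondition (((1/3)*u + (c + 5) >= c || u - 6 >= -4) || (3*y + c + 7 >= y - 9 && 3*y + 5 <= 2*y - 5)) ==> ((u - 7 != 3 && 3*c - 5 <= 0) && (y + 2*u > 1 || (1/4)*u + (y + 7) <= 7)) must hold; in canonical form it is ((1/3)*u >= -5 || u >= 2 || (c + 2*y >= -16 && y <= -10)) ==> (u != 10 && 3*c <= 5 && (2*u + y > 1 || (1/4)*u + y <= 0)).
Before skip: ((1/3)*u >= -5 || u >= 2 || (c + 2*y >= -16 && y <= -10)) ==> (u != 10 && 3*c <= 5 && (2*u + y > 1 || (1/4)*u + y <= 0))
Before u := u + 9: ((1/3)*u >= -8 || u >= -7 || (c + 2*y >= -16 && y <= -10)) ==> (u != 1 && 3*c <= 5 && (2*u + y > -17 || (1/4)*u + y <= -9/4))
Before the loop (bound <=2), unroll the exhaustion recursion (WP_0 = exit-now case; WP_j = one more guarded iteration, up to j = 2):
  WP_0: (!(3*c <= 8)) && (((1/3)*u >= -8 || u >= -7 || (c + 2*y >= -16 && y <= -10)) ==> (u != 1 && 3*c <= 5 && (2*u + y > -17 || (1/4)*u + y <= -9/4)))
  WP_1: (3*c <= 8 ==> ((!(3*c <= 8)) && (((1/3)*u >= (1/3)*c - 8 || u >= c - 7 || (c + 2*y >= -16 && y <= -10)) ==> (u != c + 1 && 3*c <= 5 && (2*u + y > 2*c - 17 || (1/4)*u + y <= (1/4)*c - 9/4))))) && ((!(3*c <= 8)) ==> (((1/3)*u >= -8 || u >= -7 || (c + 2*y >= -16 && y <= -10)) ==> (u != 1 && 3*c <= 5 && (2*u + y > -17 || (1/4)*u + y <= -9/4))))
  WP_2: (3*c <= 8 ==> ((3*c <= 8 ==> ((!(3*c <= 8)) && (((1/3)*u >= (2/3)*c - 8 || u >= 2*c - 7 || (c + 2*y >= -16 && y <= -10)) ==> (u != 2*c + 1 && 3*c <= 5 && (2*u + y > 4*c - 17 || (1/4)*u + y <= (1/2)*c - 9/4))))) && ((!(3*c <= 8)) ==> (((1/3)*u >= (1/3)*c - 8 || u >= c - 7 || (c + 2*y >= -16 && y <= -10)) ==> (u != c + 1 && 3*c <= 5 && (2*u + y > 2*c - 17 || (1/4)*u + y <= (1/4)*c - 9/4)))))) && ((!(3*c <= 8)) ==> (((1/3)*u >= -8 || u >= -7 || (c + 2*y >= -16 && y <= -10)) ==> (u != 1 && 3*c <= 5 && (2*u + y > -17 || (1/4)*u + y <= -9/4))))
So before the loop: (3*c <= 8 ==> ((3*c <= 8 ==> ((!(3*c <= 8)) && (((1/3)*u >= (2/3)*c - 8 || u >= 2*c - 7 || (c + 2*y >= -16 && y <= -10)) ==> (u != 2*c + 1 && 3*c <= 5 && (2*u + y > 4*c - 17 || (1/4)*u + y <= (1/2)*c - 9/4))))) && ((!(3*c <= 8)) ==> (((1/3)*u >= (1/3)*c - 8 || u >= c - 7 || (c + 2*y >= -16 && y <= -10)) ==> (u != c + 1 && 3*c <= 5 && (2*u + y > 2*c - 17 || (1/4)*u + y <= (1/4)*c - 9/4)))))) && ((!(3*c <= 8)) ==> (((1/3)*u >= -8 || u >= -7 || (c + 2*y >= -16 && y <= -10)) ==> (u != 1 && 3*c <= 5 && (2*u + y > -17 || (1/4)*u + y <= -9/4))))
The weakest precondition is (3*c <= 8 ==> ((3*c <= 8 ==> ((!(3*c <= 8)) && (((1/3)*u >= (2/3)*c - 8 || u >= 2*c - 7 || (c + 2*y >= -16 && y <= -10)) ==> (u != 2*c + 1 && 3*c <= 5 && (2*u + y > 4*c - 17 || (1/4)*u + y <= (1/2)*c - 9/4))))) && ((!(3*c <= 8)) ==> (((1/3)*u >= (1/3)*c - 8 || u >= c - 7 || (c + 2*y >= -16 && y <= -10)) ==> (u != c + 1 && 3*c <= 5 && (2*u + y > 2*c - 17 || (1/4)*u + y <= (1/4)*c - 9/4)))))) && ((!(3*c <= 8)) ==> (((1/3)*u >= -8 || u >= -7 || (c + 2*y >= -16 && y <= -10)) ==> (u != 1 && 3*c <= 5 && (2*u + y > -17 || (1/4)*u + y <= -9/4)))).
Check whether (!((1/3)*u >= -8 || u >= -7 || (2*y >= -21 && y <= -10))) && c == 5 implies it.
Every state satisfying the precondition satisfies the weakest precondition: the implication holds.
Answer: valid


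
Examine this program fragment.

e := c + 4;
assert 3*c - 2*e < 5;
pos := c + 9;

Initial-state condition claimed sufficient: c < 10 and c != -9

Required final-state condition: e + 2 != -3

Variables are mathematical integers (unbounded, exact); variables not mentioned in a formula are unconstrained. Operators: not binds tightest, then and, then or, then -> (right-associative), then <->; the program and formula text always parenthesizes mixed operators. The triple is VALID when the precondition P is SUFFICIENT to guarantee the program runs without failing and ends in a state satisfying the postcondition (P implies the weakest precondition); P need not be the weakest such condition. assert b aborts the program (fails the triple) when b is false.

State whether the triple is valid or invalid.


Working backward. After the program, the postcondition e + 2 != -3 must hold; in canonical form it is e != -5.
Before pos := c + 9: e != -5
Before assert 3*c - 2*e < 5: 3*c < 2*e + 5 and e != -5
Before e := c + 4: c < 13 and c != -9
The weakest precondition is c < 13 and c != -9.
Check whether c < 10 and c != -9 implies it.
Every state satisfying the precondition satisfies the weakest precondition: the implication holds.
Answer: valid


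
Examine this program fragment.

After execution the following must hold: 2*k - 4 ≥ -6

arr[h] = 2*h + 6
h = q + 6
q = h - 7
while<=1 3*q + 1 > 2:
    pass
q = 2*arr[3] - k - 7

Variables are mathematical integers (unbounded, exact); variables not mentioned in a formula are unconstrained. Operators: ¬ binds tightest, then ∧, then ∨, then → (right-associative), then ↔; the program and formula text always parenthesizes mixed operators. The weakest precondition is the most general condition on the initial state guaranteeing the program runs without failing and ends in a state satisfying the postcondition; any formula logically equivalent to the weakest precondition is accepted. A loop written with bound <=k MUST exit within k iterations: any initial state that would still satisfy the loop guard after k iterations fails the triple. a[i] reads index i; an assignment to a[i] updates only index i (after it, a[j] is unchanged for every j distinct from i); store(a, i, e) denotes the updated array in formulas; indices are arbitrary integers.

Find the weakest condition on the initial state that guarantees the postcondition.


Working backward. After the program, the postcondition 2*k - 4 ≥ -6 must hold; in canonical form it is 2*k ≥ -2.
Before q := 2*arr[3] - k - 7: 2*k ≥ -2
Before the loop (bound <=1), unroll the exhaustion recursion (WP_0 = exit-now case; WP_j = one more guarded iteration, up to j = 1):
  WP_0: (¬(3*q > 1)) ∧ 2*k ≥ -2
  WP_1: (3*q > 1 → ((¬(3*q > 1)) ∧ 2*k ≥ -2)) ∧ ((¬(3*q > 1)) → 2*k ≥ -2)
So before the loop: (3*q > 1 → ((¬(3*q > 1)) ∧ 2*k ≥ -2)) ∧ ((¬(3*q > 1)) → 2*k ≥ -2)
Before q := h - 7: (3*h > 22 → ((¬(3*h > 22)) ∧ 2*k ≥ -2)) ∧ ((¬(3*h > 22)) → 2*k ≥ -2)
Before h := q + 6: (3*q > 4 → ((¬(3*q > 4)) ∧ 2*k ≥ -2)) ∧ ((¬(3*q > 4)) → 2*k ≥ -2)
Before arr[h] := 2*h + 6: (3*q > 4 → ((¬(3*q > 4)) ∧ 2*k ≥ -2)) ∧ ((¬(3*q > 4)) → 2*k ≥ -2)
Answer: WP = (3*q > 4 → ((¬(3*q > 4)) ∧ 2*k ≥ -2)) ∧ ((¬(3*q > 4)) → 2*k ≥ -2)


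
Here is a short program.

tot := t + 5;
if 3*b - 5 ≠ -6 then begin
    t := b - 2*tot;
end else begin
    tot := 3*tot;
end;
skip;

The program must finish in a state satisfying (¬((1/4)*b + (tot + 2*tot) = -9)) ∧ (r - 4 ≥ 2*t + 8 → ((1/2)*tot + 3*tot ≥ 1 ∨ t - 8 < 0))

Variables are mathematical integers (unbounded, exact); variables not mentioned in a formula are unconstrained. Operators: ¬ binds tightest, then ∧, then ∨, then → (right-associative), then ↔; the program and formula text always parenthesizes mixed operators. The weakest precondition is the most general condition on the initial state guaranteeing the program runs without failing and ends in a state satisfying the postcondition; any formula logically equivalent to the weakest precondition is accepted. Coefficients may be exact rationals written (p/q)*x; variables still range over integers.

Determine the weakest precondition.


Working backward. After the program, the postcondition (¬((1/4)*b + (tot + 2*tot) = -9)) ∧ (r - 4 ≥ 2*t + 8 → ((1/2)*tot + 3*tot ≥ 1 ∨ t - 8 < 0)) must hold; in canonical form it is (¬((1/4)*b + 3*tot = -9)) ∧ (r ≥ 2*t + 12 → ((7/2)*tot ≥ 1 ∨ t < 8)).
Before skip: (¬((1/4)*b + 3*tot = -9)) ∧ (r ≥ 2*t + 12 → ((7/2)*tot ≥ 1 ∨ t < 8))
Then branch requires (¬((1/4)*b + 3*tot = -9)) ∧ (r + 4*tot ≥ 2*b + 12 → ((7/2)*tot ≥ 1 ∨ b < 2*tot + 8)); else branch requires (¬((1/4)*b + 9*tot = -9)) ∧ (r ≥ 2*t + 12 → ((21/2)*tot ≥ 1 ∨ t < 8)).
Before the if: (3*b ≠ -1 → ((¬((1/4)*b + 3*tot = -9)) ∧ (r + 4*tot ≥ 2*b + 12 → ((7/2)*tot ≥ 1 ∨ b < 2*tot + 8)))) ∧ ((¬(3*b ≠ -1)) → ((¬((1/4)*b + 9*tot = -9)) ∧ (r ≥ 2*t + 12 → ((21/2)*tot ≥ 1 ∨ t < 8))))
Before tot := t + 5: (3*b ≠ -1 → ((¬((1/4)*b + 3*t = -24)) ∧ (r + 4*t ≥ 2*b - 8 → ((7/2)*t ≥ -33/2 ∨ b < 2*t + 18)))) ∧ ((¬(3*b ≠ -1)) → ((¬((1/4)*b + 9*t = -54)) ∧ (r ≥ 2*t + 12 → ((21/2)*t ≥ -103/2 ∨ t < 8))))
Answer: WP = (3*b ≠ -1 → ((¬((1/4)*b + 3*t = -24)) ∧ (r + 4*t ≥ 2*b - 8 → ((7/2)*t ≥ -33/2 ∨ b < 2*t + 18)))) ∧ ((¬(3*b ≠ -1)) → ((¬((1/4)*b + 9*t = -54)) ∧ (r ≥ 2*t + 12 → ((21/2)*t ≥ -103/2 ∨ t < 8))))


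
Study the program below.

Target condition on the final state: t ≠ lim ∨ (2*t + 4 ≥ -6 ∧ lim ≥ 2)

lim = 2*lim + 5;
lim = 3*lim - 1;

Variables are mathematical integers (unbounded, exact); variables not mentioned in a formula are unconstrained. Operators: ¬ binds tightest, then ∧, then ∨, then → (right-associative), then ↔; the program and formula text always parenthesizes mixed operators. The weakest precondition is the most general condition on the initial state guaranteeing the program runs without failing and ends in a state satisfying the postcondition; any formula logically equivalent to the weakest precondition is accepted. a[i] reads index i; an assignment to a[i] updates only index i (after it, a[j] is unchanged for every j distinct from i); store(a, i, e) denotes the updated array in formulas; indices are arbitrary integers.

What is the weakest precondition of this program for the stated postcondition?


Working backward. After the program, the postcondition t ≠ lim ∨ (2*t + 4 ≥ -6 ∧ lim ≥ 2) must hold; in canonical form it is t ≠ lim ∨ (2*t ≥ -10 ∧ lim ≥ 2).
Before lim := 3*lim - 1: t ≠ 3*lim - 1 ∨ (2*t ≥ -10 ∧ 3*lim ≥ 3)
Before lim := 2*lim + 5: t ≠ 6*lim + 14 ∨ (2*t ≥ -10 ∧ 6*lim ≥ -12)
Answer: WP = t ≠ 6*lim + 14 ∨ (2*t ≥ -10 ∧ 6*lim ≥ -12)


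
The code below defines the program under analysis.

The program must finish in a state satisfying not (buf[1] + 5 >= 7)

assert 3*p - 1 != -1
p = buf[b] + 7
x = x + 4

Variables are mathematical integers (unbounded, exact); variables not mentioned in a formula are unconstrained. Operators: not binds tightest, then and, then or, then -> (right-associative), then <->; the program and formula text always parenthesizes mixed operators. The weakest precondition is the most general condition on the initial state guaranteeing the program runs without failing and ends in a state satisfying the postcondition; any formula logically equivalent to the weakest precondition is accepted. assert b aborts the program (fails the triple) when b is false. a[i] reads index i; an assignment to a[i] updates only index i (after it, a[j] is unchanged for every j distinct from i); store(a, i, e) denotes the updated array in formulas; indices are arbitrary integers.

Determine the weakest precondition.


Working backward. After the program, the postcondition not (buf[1] + 5 >= 7) must hold; in canonical form it is not (buf[1] >= 2).
Before x := x + 4: not (buf[1] >= 2)
Before p := buf[b] + 7: not (buf[1] >= 2)
Before assert 3*p - 1 != -1: 3*p != 0 and (not (buf[1] >= 2))
Answer: WP = 3*p != 0 and (not (buf[1] >= 2))


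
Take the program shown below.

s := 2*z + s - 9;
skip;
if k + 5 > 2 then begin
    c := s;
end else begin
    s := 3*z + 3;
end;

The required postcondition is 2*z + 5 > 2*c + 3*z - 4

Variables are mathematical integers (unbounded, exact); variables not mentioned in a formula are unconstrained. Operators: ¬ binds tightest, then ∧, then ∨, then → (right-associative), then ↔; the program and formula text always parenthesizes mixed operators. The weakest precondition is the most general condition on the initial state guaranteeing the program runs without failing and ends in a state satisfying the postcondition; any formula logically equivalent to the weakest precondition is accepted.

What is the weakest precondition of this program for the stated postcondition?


Working backward. After the program, the postcondition 2*z + 5 > 2*c + 3*z - 4 must hold; in canonical form it is 2*c + z < 9.
Then branch requires 2*s + z < 9; else branch requires 2*c + z < 9.
Before the if: (k > -3 → 2*s + z < 9) ∧ ((¬(k > -3)) → 2*c + z < 9)
Before skip: (k > -3 → 2*s + z < 9) ∧ ((¬(k > -3)) → 2*c + z < 9)
Before s := 2*z + s - 9: (k > -3 → 2*s + 5*z < 27) ∧ ((¬(k > -3)) → 2*c + z < 9)
Answer: WP = (k > -3 → 2*s + 5*z < 27) ∧ ((¬(k > -3)) → 2*c + z < 9)


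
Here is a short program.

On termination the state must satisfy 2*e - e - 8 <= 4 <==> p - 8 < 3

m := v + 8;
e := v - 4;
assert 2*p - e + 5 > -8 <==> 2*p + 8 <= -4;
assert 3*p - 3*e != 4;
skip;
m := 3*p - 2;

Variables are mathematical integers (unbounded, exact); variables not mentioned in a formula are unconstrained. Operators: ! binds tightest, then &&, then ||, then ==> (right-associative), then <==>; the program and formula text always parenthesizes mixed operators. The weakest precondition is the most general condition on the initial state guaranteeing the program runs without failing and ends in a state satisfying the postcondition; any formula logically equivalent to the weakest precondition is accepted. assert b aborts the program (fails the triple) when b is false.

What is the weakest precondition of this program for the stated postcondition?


Working backward. After the program, the postcondition 2*e - e - 8 <= 4 <==> p - 8 < 3 must hold; in canonical form it is e <= 12 <==> p < 11.
Before m := 3*p - 2: e <= 12 <==> p < 11
Before skip: e <= 12 <==> p < 11
Before assert 3*p - 3*e != 4: 3*p != 3*e + 4 && (e <= 12 <==> p < 11)
Before assert 2*p - e + 5 > -8 <==> 2*p + 8 <= -4: (2*p > e - 13 <==> 2*p <= -12) && 3*p != 3*e + 4 && (e <= 12 <==> p < 11)
Before e := v - 4: (2*p > v - 17 <==> 2*p <= -12) && 3*p != 3*v - 8 && (v <= 16 <==> p < 11)
Before m := v + 8: (2*p > v - 17 <==> 2*p <= -12) && 3*p != 3*v - 8 && (v <= 16 <==> p < 11)
Answer: WP = (2*p > v - 17 <==> 2*p <= -12) && 3*p != 3*v - 8 && (v <= 16 <==> p < 11)


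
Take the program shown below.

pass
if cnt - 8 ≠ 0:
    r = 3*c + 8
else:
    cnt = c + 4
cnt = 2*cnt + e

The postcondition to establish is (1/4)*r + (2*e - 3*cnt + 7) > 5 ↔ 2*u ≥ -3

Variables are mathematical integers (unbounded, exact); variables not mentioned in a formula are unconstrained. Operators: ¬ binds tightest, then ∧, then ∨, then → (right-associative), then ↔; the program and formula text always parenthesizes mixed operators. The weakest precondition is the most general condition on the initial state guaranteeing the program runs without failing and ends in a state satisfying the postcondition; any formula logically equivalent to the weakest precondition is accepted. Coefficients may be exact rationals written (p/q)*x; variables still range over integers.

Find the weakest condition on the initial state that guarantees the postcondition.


Working backward. After the program, the postcondition (1/4)*r + (2*e - 3*cnt + 7) > 5 ↔ 2*u ≥ -3 must hold; in canonical form it is 2*e + (1/4)*r > 3*cnt - 2 ↔ 2*u ≥ -3.
Before cnt := 2*cnt + e: (1/4)*r > 6*cnt + e - 2 ↔ 2*u ≥ -3
Then branch requires (3/4)*c > 6*cnt + e - 4 ↔ 2*u ≥ -3; else branch requires (1/4)*r > 6*c + e + 22 ↔ 2*u ≥ -3.
Before the if: (cnt ≠ 8 → ((3/4)*c > 6*cnt + e - 4 ↔ 2*u ≥ -3)) ∧ ((¬(cnt ≠ 8)) → ((1/4)*r > 6*c + e + 22 ↔ 2*u ≥ -3))
Before skip: (cnt ≠ 8 → ((3/4)*c > 6*cnt + e - 4 ↔ 2*u ≥ -3)) ∧ ((¬(cnt ≠ 8)) → ((1/4)*r > 6*c + e + 22 ↔ 2*u ≥ -3))
Answer: WP = (cnt ≠ 8 → ((3/4)*c > 6*cnt + e - 4 ↔ 2*u ≥ -3)) ∧ ((¬(cnt ≠ 8)) → ((1/4)*r > 6*c + e + 22 ↔ 2*u ≥ -3))


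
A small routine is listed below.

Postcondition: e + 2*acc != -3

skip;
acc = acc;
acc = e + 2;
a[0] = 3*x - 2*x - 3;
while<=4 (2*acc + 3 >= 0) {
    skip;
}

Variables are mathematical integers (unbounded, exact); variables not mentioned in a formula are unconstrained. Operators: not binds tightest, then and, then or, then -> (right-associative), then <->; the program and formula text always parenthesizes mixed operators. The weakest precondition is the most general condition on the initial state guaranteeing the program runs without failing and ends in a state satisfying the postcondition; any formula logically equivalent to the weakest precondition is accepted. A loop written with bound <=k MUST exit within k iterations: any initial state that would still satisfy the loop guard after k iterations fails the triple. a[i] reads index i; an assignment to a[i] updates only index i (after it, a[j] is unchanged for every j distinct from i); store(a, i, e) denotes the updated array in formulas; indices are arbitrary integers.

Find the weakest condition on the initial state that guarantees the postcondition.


Working backward. After the program, the postcondition e + 2*acc != -3 must hold; in canonical form it is 2*acc + e != -3.
Before the loop (bound <=4), unroll the exhaustion recursion (WP_0 = exit-now case; WP_j = one more guarded iteration, up to j = 4):
  WP_0: (not (2*acc >= -3)) and 2*acc + e != -3
  WP_1: (2*acc >= -3 -> ((not (2*acc >= -3)) and 2*acc + e != -3)) and ((not (2*acc >= -3)) -> 2*acc + e != -3)
  WP_2: (2*acc >= -3 -> ((2*acc >= -3 -> ((not (2*acc >= -3)) and 2*acc + e != -3)) and ((not (2*acc >= -3)) -> 2*acc + e != -3))) and ((not (2*acc >= -3)) -> 2*acc + e != -3)
  WP_3: (2*acc >= -3 -> ((2*acc >= -3 -> ((2*acc >= -3 -> ((not (2*acc >= -3)) and 2*acc + e != -3)) and ((not (2*acc >= -3)) -> 2*acc + e != -3))) and ((not (2*acc >= -3)) -> 2*acc + e != -3))) and ((not (2*acc >= -3)) -> 2*acc + e != -3)
  WP_4: (2*acc >= -3 -> ((2*acc >= -3 -> ((2*acc >= -3 -> ((2*acc >= -3 -> ((not (2*acc >= -3)) and 2*acc + e != -3)) and ((not (2*acc >= -3)) -> 2*acc + e != -3))) and ((not (2*acc >= -3)) -> 2*acc + e != -3))) and ((not (2*acc >= -3)) -> 2*acc + e != -3))) and ((not (2*acc >= -3)) -> 2*acc + e != -3)
So before the loop: (2*acc >= -3 -> ((2*acc >= -3 -> ((2*acc >= -3 -> ((2*acc >= -3 -> ((not (2*acc >= -3)) and 2*acc + e != -3)) and ((not (2*acc >= -3)) -> 2*acc + e != -3))) and ((not (2*acc >= -3)) -> 2*acc + e != -3))) and ((not (2*acc >= -3)) -> 2*acc + e != -3))) and ((not (2*acc >= -3)) -> 2*acc + e != -3)
Before a[0] := 3*x - 2*x - 3: (2*acc >= -3 -> ((2*acc >= -3 -> ((2*acc >= -3 -> ((2*acc >= -3 -> ((not (2*acc >= -3)) and 2*acc + e != -3)) and ((not (2*acc >= -3)) -> 2*acc + e != -3))) and ((not (2*acc >= -3)) -> 2*acc + e != -3))) and ((not (2*acc >= -3)) -> 2*acc + e != -3))) and ((not (2*acc >= -3)) -> 2*acc + e != -3)
Before acc := e + 2: (2*e >= -7 -> ((2*e >= -7 -> ((2*e >= -7 -> ((2*e >= -7 -> ((not (2*e >= -7)) and 3*e != -7)) and ((not (2*e >= -7)) -> 3*e != -7))) and ((not (2*e >= -7)) -> 3*e != -7))) and ((not (2*e >= -7)) -> 3*e != -7))) and ((not (2*e >= -7)) -> 3*e != -7)
Before acc := acc: (2*e >= -7 -> ((2*e >= -7 -> ((2*e >= -7 -> ((2*e >= -7 -> ((not (2*e >= -7)) and 3*e != -7)) and ((not (2*e >= -7)) -> 3*e != -7))) and ((not (2*e >= -7)) -> 3*e != -7))) and ((not (2*e >= -7)) -> 3*e != -7))) and ((not (2*e >= -7)) -> 3*e != -7)
Before skip: (2*e >= -7 -> ((2*e >= -7 -> ((2*e >= -7 -> ((2*e >= -7 -> ((not (2*e >= -7)) and 3*e != -7)) and ((not (2*e >= -7)) -> 3*e != -7))) and ((not (2*e >= -7)) -> 3*e != -7))) and ((not (2*e >= -7)) -> 3*e != -7))) and ((not (2*e >= -7)) -> 3*e != -7)
Answer: WP = (2*e >= -7 -> ((2*e >= -7 -> ((2*e >= -7 -> ((2*e >= -7 -> ((not (2*e >= -7)) and 3*e != -7)) and ((not (2*e >= -7)) -> 3*e != -7))) and ((not (2*e >= -7)) -> 3*e != -7))) and ((not (2*e >= -7)) -> 3*e != -7))) and ((not (2*e >= -7)) -> 3*e != -7)


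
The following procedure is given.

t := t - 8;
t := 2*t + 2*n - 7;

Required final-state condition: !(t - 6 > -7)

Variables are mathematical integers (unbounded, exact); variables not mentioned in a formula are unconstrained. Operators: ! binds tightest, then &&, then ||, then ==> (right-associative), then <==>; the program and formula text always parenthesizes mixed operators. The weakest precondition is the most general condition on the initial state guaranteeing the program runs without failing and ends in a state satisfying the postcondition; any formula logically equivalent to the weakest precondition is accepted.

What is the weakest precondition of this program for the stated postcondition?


Working backward. After the program, the postcondition !(t - 6 > -7) must hold; in canonical form it is !(t > -1).
Before t := 2*t + 2*n - 7: !(2*n + 2*t > 6)
Before t := t - 8: !(2*n + 2*t > 22)
Answer: WP = !(2*n + 2*t > 22)


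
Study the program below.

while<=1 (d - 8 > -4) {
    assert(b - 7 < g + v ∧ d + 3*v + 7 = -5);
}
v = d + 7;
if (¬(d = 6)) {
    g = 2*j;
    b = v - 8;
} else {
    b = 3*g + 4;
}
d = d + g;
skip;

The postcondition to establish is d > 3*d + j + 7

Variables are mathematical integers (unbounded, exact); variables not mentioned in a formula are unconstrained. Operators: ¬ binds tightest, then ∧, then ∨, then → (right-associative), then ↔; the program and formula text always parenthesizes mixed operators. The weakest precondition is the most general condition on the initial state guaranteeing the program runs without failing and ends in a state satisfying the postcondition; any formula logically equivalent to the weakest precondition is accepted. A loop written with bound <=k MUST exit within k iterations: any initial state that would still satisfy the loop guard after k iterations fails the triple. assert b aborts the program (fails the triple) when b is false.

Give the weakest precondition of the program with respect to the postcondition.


Working backward. After the program, the postcondition d > 3*d + j + 7 must hold; in canonical form it is 2*d + j < -7.
Before skip: 2*d + j < -7
Before d := d + g: 2*d + 2*g + j < -7
Then branch requires 2*d + 5*j < -7; else branch requires 2*d + 2*g + j < -7.
Before the if: ((¬(d = 6)) → 2*d + 5*j < -7) ∧ (d = 6 → 2*d + 2*g + j < -7)
Before v := d + 7: ((¬(d = 6)) → 2*d + 5*j < -7) ∧ (d = 6 → 2*d + 2*g + j < -7)
Before the loop (bound <=1), unroll the exhaustion recursion (WP_0 = exit-now case; WP_j = one more guarded iteration, up to j = 1):
  WP_0: (¬(d > 4)) ∧ ((¬(d = 6)) → 2*d + 5*j < -7) ∧ (d = 6 → 2*d + 2*g + j < -7)
  WP_1: (d > 4 → (b < g + v + 7 ∧ d + 3*v = -12 ∧ (¬(d > 4)) ∧ ((¬(d = 6)) → 2*d + 5*j < -7) ∧ (d = 6 → 2*d + 2*g + j < -7))) ∧ ((¬(d > 4)) → (((¬(d = 6)) → 2*d + 5*j < -7) ∧ (d = 6 → 2*d + 2*g + j < -7)))
So before the loop: (d > 4 → (b < g + v + 7 ∧ d + 3*v = -12 ∧ (¬(d > 4)) ∧ ((¬(d = 6)) → 2*d + 5*j < -7) ∧ (d = 6 → 2*d + 2*g + j < -7))) ∧ ((¬(d > 4)) → (((¬(d = 6)) → 2*d + 5*j < -7) ∧ (d = 6 → 2*d + 2*g + j < -7)))
Answer: WP = (d > 4 → (b < g + v + 7 ∧ d + 3*v = -12 ∧ (¬(d > 4)) ∧ ((¬(d = 6)) → 2*d + 5*j < -7) ∧ (d = 6 → 2*d + 2*g + j < -7))) ∧ ((¬(d > 4)) → (((¬(d = 6)) → 2*d + 5*j < -7) ∧ (d = 6 → 2*d + 2*g + j < -7)))


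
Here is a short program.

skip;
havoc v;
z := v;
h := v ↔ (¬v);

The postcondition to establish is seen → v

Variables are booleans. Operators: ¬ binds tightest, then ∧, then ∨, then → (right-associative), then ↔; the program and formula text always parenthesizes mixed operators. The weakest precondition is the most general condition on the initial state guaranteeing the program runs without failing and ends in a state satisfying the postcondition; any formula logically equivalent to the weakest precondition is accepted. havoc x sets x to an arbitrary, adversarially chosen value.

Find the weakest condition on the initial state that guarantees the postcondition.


Working backward. After the program, seen → v must hold.
Before h := v ↔ (¬v): seen → v
Before z := v: seen → v
Before havoc v: ¬seen
Before skip: ¬seen
Answer: WP = ¬seen


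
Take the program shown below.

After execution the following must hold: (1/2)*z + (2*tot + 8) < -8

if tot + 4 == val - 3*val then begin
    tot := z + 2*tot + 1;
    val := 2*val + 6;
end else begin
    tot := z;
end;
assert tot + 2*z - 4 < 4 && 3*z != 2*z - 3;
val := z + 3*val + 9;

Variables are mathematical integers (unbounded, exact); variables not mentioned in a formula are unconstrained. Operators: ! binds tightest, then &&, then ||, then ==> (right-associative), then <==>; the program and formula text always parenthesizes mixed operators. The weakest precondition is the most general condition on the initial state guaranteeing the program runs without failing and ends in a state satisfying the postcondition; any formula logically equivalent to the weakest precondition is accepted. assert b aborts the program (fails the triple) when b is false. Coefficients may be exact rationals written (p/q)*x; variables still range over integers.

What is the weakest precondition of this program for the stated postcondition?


Working backward. After the program, the postcondition (1/2)*z + (2*tot + 8) < -8 must hold; in canonical form it is 2*tot + (1/2)*z < -16.
Before val := z + 3*val + 9: 2*tot + (1/2)*z < -16
Before assert tot + 2*z - 4 < 4 && 3*z != 2*z - 3: tot + 2*z < 8 && z != -3 && 2*tot + (1/2)*z < -16
Then branch requires 2*tot + 3*z < 7 && z != -3 && 4*tot + (5/2)*z < -18; else branch requires 3*z < 8 && z != -3 && (5/2)*z < -16.
Before the if: (tot + 2*val == -4 ==> (2*tot + 3*z < 7 && z != -3 && 4*tot + (5/2)*z < -18)) && ((!(tot + 2*val == -4)) ==> (3*z < 8 && z != -3 && (5/2)*z < -16))
Answer: WP = (tot + 2*val == -4 ==> (2*tot + 3*z < 7 && z != -3 && 4*tot + (5/2)*z < -18)) && ((!(tot + 2*val == -4)) ==> (3*z < 8 && z != -3 && (5/2)*z < -16))


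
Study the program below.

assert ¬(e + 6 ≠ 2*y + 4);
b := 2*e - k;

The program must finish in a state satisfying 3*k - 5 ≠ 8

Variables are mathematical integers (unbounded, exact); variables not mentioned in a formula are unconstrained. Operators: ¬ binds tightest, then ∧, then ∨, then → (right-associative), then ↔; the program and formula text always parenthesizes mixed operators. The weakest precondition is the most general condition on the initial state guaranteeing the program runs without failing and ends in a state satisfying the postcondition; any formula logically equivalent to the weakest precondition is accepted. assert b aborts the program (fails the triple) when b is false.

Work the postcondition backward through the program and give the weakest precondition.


Working backward. After the program, the postcondition 3*k - 5 ≠ 8 must hold; in canonical form it is 3*k ≠ 13.
Before b := 2*e - k: 3*k ≠ 13
Before assert ¬(e + 6 ≠ 2*y + 4): (¬(e ≠ 2*y - 2)) ∧ 3*k ≠ 13
Answer: WP = (¬(e ≠ 2*y - 2)) ∧ 3*k ≠ 13


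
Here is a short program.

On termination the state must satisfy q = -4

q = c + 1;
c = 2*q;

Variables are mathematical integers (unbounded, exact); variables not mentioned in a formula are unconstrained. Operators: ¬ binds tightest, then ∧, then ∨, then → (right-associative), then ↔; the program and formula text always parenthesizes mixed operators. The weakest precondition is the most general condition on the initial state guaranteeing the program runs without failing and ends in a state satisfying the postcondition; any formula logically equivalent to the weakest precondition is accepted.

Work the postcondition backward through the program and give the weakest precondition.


Working backward. After the program, q = -4 must hold.
Before c := 2*q: q = -4
Before q := c + 1: c = -5
Answer: WP = c = -5


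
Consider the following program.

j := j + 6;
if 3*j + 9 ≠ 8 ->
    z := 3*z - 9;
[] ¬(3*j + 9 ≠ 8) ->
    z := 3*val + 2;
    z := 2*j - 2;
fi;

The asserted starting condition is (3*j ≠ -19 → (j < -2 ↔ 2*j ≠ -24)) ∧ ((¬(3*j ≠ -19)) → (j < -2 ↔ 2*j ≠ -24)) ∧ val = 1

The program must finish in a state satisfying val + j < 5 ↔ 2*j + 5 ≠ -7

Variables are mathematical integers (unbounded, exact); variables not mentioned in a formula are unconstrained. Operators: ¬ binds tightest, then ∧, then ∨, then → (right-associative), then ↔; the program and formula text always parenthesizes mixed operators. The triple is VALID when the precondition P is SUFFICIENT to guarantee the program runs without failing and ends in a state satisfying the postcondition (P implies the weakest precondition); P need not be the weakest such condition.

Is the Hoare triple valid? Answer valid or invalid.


Working backward. After the program, the postcondition val + j < 5 ↔ 2*j + 5 ≠ -7 must hold; in canonical form it is j + val < 5 ↔ 2*j ≠ -12.
Then branch requires j + val < 5 ↔ 2*j ≠ -12; else branch requires j + val < 5 ↔ 2*j ≠ -12.
Before the if: (3*j ≠ -1 → (j + val < 5 ↔ 2*j ≠ -12)) ∧ ((¬(3*j ≠ -1)) → (j + val < 5 ↔ 2*j ≠ -12))
Before j := j + 6: (3*j ≠ -19 → (j + val < -1 ↔ 2*j ≠ -24)) ∧ ((¬(3*j ≠ -19)) → (j + val < -1 ↔ 2*j ≠ -24))
The weakest precondition is (3*j ≠ -19 → (j + val < -1 ↔ 2*j ≠ -24)) ∧ ((¬(3*j ≠ -19)) → (j + val < -1 ↔ 2*j ≠ -24)).
Check whether (3*j ≠ -19 → (j < -2 ↔ 2*j ≠ -24)) ∧ ((¬(3*j ≠ -19)) → (j < -2 ↔ 2*j ≠ -24)) ∧ val = 1 implies it.
Every state satisfying the precondition satisfies the weakest precondition: the implication holds.
Answer: valid


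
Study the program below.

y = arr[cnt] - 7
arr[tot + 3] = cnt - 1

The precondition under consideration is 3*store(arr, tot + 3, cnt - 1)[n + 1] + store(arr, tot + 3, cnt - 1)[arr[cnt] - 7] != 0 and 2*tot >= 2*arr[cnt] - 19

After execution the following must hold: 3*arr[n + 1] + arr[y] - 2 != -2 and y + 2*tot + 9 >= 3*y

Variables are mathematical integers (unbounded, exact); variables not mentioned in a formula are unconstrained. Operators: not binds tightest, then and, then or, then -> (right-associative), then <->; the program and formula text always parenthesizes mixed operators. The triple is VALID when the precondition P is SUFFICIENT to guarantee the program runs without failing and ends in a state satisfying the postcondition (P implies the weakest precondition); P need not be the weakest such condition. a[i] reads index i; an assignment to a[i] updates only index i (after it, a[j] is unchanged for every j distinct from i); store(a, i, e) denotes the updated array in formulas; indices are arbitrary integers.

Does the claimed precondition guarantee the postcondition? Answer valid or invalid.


Working backward. After the program, the postcondition 3*arr[n + 1] + arr[y] - 2 != -2 and y + 2*tot + 9 >= 3*y must hold; in canonical form it is 3*arr[n + 1] + arr[y] != 0 and 2*tot >= 2*y - 9.
Before arr[tot + 3] := cnt - 1: 3*store(arr, tot + 3, cnt - 1)[n + 1] + store(arr, tot + 3, cnt - 1)[y] != 0 and 2*tot >= 2*y - 9
Before y := arr[cnt] - 7: 3*store(arr, tot + 3, cnt - 1)[n + 1] + store(arr, tot + 3, cnt - 1)[arr[cnt] - 7] != 0 and 2*tot >= 2*arr[cnt] - 23
The weakest precondition is 3*store(arr, tot + 3, cnt - 1)[n + 1] + store(arr, tot + 3, cnt - 1)[arr[cnt] - 7] != 0 and 2*tot >= 2*arr[cnt] - 23.
Check whether 3*store(arr, tot + 3, cnt - 1)[n + 1] + store(arr, tot + 3, cnt - 1)[arr[cnt] - 7] != 0 and 2*tot >= 2*arr[cnt] - 19 implies it.
Every state satisfying the precondition satisfies the weakest precondition: the implication holds.
Answer: valid


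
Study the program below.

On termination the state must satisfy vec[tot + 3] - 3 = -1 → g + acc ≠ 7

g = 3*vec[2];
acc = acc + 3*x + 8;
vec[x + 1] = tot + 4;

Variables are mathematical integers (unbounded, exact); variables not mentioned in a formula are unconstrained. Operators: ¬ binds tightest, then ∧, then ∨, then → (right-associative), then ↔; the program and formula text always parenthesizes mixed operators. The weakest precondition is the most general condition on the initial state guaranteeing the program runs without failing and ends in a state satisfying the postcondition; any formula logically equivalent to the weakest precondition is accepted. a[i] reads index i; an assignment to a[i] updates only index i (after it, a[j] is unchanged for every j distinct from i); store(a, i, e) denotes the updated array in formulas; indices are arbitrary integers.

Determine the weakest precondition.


Working backward. After the program, the postcondition vec[tot + 3] - 3 = -1 → g + acc ≠ 7 must hold; in canonical form it is vec[tot + 3] = 2 → acc + g ≠ 7.
Before vec[x + 1] := tot + 4: store(vec, x + 1, tot + 4)[tot + 3] = 2 → acc + g ≠ 7
Before acc := acc + 3*x + 8: store(vec, x + 1, tot + 4)[tot + 3] = 2 → acc + g + 3*x ≠ -1
Before g := 3*vec[2]: store(vec, x + 1, tot + 4)[tot + 3] = 2 → 3*vec[2] + acc + 3*x ≠ -1
Answer: WP = store(vec, x + 1, tot + 4)[tot + 3] = 2 → 3*vec[2] + acc + 3*x ≠ -1


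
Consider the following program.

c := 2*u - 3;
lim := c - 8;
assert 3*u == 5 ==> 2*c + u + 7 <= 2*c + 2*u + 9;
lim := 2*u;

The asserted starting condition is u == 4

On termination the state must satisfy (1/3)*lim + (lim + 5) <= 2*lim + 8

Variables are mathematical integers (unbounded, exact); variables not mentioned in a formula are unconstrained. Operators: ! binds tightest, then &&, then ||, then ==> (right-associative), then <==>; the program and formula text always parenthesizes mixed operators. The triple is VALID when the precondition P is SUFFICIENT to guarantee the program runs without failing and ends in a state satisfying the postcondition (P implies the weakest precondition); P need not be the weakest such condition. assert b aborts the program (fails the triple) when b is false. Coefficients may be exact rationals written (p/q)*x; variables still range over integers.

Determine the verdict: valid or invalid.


Working backward. After the program, the postcondition (1/3)*lim + (lim + 5) <= 2*lim + 8 must hold; in canonical form it is (2/3)*lim >= -3.
Before lim := 2*u: (4/3)*u >= -3
Before assert 3*u == 5 ==> 2*c + u + 7 <= 2*c + 2*u + 9: (3*u == 5 ==> u >= -2) && (4/3)*u >= -3
Before lim := c - 8: (3*u == 5 ==> u >= -2) && (4/3)*u >= -3
Before c := 2*u - 3: (3*u == 5 ==> u >= -2) && (4/3)*u >= -3
The weakest precondition is (3*u == 5 ==> u >= -2) && (4/3)*u >= -3.
Check whether u == 4 implies it.
Every state satisfying the precondition satisfies the weakest precondition: the implication holds.
Answer: valid
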